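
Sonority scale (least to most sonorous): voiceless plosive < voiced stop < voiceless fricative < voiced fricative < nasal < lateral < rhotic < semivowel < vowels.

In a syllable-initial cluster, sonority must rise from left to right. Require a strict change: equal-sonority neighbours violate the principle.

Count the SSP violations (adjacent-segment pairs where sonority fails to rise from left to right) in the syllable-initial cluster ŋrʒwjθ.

/ŋ/: nasal = 5.
/r/: rhotic = 7.
/ʒ/: voiced fricative = 4.
/w/: semivowel = 8.
/j/: semivowel = 8.
/θ/: voiceless fricative = 3.
/ŋ/→/r/: 5→7 (rises) — ok.
/r/→/ʒ/: 7→4 (does not rise) — violation.
/ʒ/→/w/: 4→8 (rises) — ok.
/w/→/j/: 8→8 (plateau) — violation.
/j/→/θ/: 8→3 (does not rise) — violation.

3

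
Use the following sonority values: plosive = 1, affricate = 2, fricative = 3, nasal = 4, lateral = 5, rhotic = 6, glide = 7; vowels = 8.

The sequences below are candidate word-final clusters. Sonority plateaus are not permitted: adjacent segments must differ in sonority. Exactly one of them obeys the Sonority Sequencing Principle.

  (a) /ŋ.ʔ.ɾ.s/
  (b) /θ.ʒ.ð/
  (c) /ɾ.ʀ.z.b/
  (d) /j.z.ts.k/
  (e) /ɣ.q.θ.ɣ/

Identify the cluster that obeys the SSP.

d

(a) /ŋ.ʔ.ɾ.s/: profile 4-1-6-3 — violates.
(b) /θ.ʒ.ð/: profile 3-3-3 — violates.
(c) /ɾ.ʀ.z.b/: profile 6-6-3-1 — violates.
(d) /j.z.ts.k/: profile 7-3-2-1 — obeys.
(e) /ɣ.q.θ.ɣ/: profile 3-1-3-3 — violates.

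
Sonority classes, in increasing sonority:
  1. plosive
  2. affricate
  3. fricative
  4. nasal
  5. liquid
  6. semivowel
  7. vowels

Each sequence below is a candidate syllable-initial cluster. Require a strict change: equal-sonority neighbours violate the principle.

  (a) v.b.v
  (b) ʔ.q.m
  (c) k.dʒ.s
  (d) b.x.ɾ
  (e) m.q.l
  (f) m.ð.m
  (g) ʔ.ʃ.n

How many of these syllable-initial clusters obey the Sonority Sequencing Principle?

(a) 3-1-3 → violates
(b) 1-1-4 → violates
(c) 1-2-3 → obeys
(d) 1-3-5 → obeys
(e) 4-1-5 → violates
(f) 4-3-4 → violates
(g) 1-3-4 → obeys

3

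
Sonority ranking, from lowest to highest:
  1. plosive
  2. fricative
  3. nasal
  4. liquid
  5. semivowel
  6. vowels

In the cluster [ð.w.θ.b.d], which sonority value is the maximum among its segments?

5

/ð/: fricative = 2.
/w/: semivowel = 5.
/θ/: fricative = 2.
/b/: plosive = 1.
/d/: plosive = 1.
The maximum is 5.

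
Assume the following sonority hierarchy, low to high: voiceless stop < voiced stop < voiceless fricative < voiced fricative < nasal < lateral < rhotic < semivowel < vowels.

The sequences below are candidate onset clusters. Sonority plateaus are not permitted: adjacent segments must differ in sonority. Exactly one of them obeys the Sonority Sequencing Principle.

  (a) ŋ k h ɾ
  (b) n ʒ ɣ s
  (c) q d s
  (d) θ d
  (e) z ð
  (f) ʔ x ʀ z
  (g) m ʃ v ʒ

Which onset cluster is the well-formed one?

c

(a) sonority 5-1-3-7: ill-formed.
(b) sonority 5-4-4-3: ill-formed.
(c) sonority 1-2-3: well-formed.
(d) sonority 3-2: ill-formed.
(e) sonority 4-4: ill-formed.
(f) sonority 1-3-7-4: ill-formed.
(g) sonority 5-3-4-4: ill-formed.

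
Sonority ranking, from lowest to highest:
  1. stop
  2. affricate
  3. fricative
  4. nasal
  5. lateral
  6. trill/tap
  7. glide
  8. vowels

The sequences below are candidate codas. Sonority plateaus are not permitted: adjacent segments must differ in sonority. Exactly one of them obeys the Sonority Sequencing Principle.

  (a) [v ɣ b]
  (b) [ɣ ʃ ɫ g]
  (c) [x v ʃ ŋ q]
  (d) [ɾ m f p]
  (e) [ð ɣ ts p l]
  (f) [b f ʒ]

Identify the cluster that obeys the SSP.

(a) 3-3-1 → violates
(b) 3-3-5-1 → violates
(c) 3-3-3-4-1 → violates
(d) 6-4-3-1 → obeys
(e) 3-3-2-1-5 → violates
(f) 1-3-3 → violates

d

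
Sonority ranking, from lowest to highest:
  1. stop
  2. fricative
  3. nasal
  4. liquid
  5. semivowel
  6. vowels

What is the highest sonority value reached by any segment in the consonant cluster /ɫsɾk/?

4

/ɫ/: liquid = 4.
/s/: fricative = 2.
/ɾ/: liquid = 4.
/k/: stop = 1.
The maximum is 4.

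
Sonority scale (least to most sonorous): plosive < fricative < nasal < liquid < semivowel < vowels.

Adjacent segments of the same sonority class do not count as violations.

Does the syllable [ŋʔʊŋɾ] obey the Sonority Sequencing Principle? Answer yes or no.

no

Onset: /ŋ/ is a nasal (sonority 3), /ʔ/ is a plosive (sonority 1); then the nucleus /ʊ/ (sonority 6).
Onset profile 3-1-6 — does not rise throughout.
Coda: /ŋ/ is a nasal (sonority 3), /ɾ/ is a liquid (sonority 4).
Coda profile 6-3-4 — does not fall throughout.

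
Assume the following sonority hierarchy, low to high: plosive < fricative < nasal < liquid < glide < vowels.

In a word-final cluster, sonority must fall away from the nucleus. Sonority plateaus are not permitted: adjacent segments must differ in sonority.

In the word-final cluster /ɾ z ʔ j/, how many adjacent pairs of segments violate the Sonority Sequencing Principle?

/ɾ/ is a liquid (sonority 4).
/z/ is a fricative (sonority 2).
/ʔ/ is a plosive (sonority 1).
/j/ is a glide (sonority 5).
/ɾ/→/z/: 4→2 (falls) — ok.
/z/→/ʔ/: 2→1 (falls) — ok.
/ʔ/→/j/: 1→5 (does not fall) — violation.

1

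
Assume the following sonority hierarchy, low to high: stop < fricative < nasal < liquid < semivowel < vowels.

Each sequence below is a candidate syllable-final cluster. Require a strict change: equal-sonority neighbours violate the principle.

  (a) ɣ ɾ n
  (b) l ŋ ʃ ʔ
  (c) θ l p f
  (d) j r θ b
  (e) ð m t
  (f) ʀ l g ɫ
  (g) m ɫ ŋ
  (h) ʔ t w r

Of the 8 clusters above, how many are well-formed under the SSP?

2

(a) 2-4-3 → violates
(b) 4-3-2-1 → obeys
(c) 2-4-1-2 → violates
(d) 5-4-2-1 → obeys
(e) 2-3-1 → violates
(f) 4-4-1-4 → violates
(g) 3-4-3 → violates
(h) 1-1-5-4 → violates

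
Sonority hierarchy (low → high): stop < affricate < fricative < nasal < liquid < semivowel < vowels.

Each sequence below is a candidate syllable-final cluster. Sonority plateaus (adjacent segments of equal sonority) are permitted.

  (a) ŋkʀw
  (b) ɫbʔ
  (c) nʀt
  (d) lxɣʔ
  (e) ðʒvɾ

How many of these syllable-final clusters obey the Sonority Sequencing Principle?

(a) 4-1-5-6 → violates
(b) 5-1-1 → obeys
(c) 4-5-1 → violates
(d) 5-3-3-1 → obeys
(e) 3-3-3-5 → violates

2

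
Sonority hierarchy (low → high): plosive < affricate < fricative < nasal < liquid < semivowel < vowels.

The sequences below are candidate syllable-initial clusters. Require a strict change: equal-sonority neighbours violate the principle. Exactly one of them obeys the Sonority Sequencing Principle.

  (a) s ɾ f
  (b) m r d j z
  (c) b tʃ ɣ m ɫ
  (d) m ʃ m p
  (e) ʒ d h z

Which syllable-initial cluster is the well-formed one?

(a) s ɾ f: profile 3-5-3 — violates.
(b) m r d j z: profile 4-5-1-6-3 — violates.
(c) b tʃ ɣ m ɫ: profile 1-2-3-4-5 — obeys.
(d) m ʃ m p: profile 4-3-4-1 — violates.
(e) ʒ d h z: profile 3-1-3-3 — violates.

c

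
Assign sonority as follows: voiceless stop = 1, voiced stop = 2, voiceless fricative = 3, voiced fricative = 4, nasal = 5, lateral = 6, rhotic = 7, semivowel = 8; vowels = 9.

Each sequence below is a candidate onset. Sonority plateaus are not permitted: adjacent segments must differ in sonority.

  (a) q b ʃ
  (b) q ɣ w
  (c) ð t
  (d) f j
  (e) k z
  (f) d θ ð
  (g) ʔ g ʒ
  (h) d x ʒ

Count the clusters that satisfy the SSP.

7

(a) q b ʃ: profile 1-2-3 — obeys.
(b) q ɣ w: profile 1-4-8 — obeys.
(c) ð t: profile 4-1 — violates.
(d) f j: profile 3-8 — obeys.
(e) k z: profile 1-4 — obeys.
(f) d θ ð: profile 2-3-4 — obeys.
(g) ʔ g ʒ: profile 1-2-4 — obeys.
(h) d x ʒ: profile 2-3-4 — obeys.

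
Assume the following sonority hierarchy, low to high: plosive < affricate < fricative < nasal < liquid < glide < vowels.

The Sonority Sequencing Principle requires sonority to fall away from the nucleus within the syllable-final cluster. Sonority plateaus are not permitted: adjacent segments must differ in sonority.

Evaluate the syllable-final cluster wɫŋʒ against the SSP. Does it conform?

/w/: glide = 6.
/ɫ/: liquid = 5.
/ŋ/: nasal = 4.
/ʒ/: fricative = 3.
The profile 6-5-4-3 strictly falls, so the syllable-final cluster satisfies the SSP.

yes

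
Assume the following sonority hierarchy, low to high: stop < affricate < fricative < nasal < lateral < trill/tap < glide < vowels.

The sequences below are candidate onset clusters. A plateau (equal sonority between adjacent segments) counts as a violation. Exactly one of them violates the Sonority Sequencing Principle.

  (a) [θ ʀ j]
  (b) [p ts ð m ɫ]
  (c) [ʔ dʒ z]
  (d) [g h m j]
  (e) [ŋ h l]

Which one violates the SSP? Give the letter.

e

(a) [θ ʀ j]: profile 3-6-7 — obeys.
(b) [p ts ð m ɫ]: profile 1-2-3-4-5 — obeys.
(c) [ʔ dʒ z]: profile 1-2-3 — obeys.
(d) [g h m j]: profile 1-3-4-7 — obeys.
(e) [ŋ h l]: profile 4-3-5 — violates.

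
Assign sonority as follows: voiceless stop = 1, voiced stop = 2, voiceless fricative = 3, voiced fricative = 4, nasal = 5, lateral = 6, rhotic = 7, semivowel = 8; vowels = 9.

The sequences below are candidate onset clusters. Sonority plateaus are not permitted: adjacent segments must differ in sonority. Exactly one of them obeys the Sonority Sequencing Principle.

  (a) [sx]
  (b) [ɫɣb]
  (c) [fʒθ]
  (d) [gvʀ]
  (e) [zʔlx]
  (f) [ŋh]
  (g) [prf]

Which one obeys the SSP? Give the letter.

(a) [sx]: profile 3-3 — violates.
(b) [ɫɣb]: profile 6-4-2 — violates.
(c) [fʒθ]: profile 3-4-3 — violates.
(d) [gvʀ]: profile 2-4-7 — obeys.
(e) [zʔlx]: profile 4-1-6-3 — violates.
(f) [ŋh]: profile 5-3 — violates.
(g) [prf]: profile 1-7-3 — violates.

d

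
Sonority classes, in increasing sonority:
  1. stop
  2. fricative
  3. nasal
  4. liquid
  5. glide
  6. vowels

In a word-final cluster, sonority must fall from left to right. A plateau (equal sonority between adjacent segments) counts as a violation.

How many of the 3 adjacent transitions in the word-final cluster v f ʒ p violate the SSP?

2

/v/ — fricative, sonority 2.
/f/ — fricative, sonority 2.
/ʒ/ — fricative, sonority 2.
/p/ — stop, sonority 1.
/v/→/f/: 2→2 (plateau) — violation.
/f/→/ʒ/: 2→2 (plateau) — violation.
/ʒ/→/p/: 2→1 (falls) — ok.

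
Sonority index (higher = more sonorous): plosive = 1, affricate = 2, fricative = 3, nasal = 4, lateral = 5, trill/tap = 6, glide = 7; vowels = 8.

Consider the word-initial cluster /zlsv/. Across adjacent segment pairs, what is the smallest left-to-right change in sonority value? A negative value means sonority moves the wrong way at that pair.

/z/ is a fricative (sonority 3).
/l/ is a lateral (sonority 5).
/s/ is a fricative (sonority 3).
/v/ is a fricative (sonority 3).
/z/→/l/: change +2.
/l/→/s/: change -2.
/s/→/v/: change +0.
Minimum = -2.

-2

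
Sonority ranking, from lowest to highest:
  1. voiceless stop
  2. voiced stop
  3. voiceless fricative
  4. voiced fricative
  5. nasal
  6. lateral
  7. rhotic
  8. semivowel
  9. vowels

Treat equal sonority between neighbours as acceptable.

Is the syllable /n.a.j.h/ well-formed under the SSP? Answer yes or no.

Onset: /n/ is a nasal (sonority 5); then the nucleus /a/ (sonority 9).
Onset profile 5-9 — rises to the nucleus.
Coda: /j/ is a semivowel (sonority 8), /h/ is a voiceless fricative (sonority 3).
Coda profile 9-8-3 — falls from the nucleus.

yes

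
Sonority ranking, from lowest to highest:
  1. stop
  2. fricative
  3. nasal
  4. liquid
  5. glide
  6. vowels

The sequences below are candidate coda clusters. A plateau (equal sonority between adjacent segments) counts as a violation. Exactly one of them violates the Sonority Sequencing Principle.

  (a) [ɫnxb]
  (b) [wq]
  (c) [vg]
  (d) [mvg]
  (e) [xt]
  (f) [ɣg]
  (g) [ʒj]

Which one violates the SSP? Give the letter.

(a) 4-3-2-1 → obeys
(b) 5-1 → obeys
(c) 2-1 → obeys
(d) 3-2-1 → obeys
(e) 2-1 → obeys
(f) 2-1 → obeys
(g) 2-5 → violates

g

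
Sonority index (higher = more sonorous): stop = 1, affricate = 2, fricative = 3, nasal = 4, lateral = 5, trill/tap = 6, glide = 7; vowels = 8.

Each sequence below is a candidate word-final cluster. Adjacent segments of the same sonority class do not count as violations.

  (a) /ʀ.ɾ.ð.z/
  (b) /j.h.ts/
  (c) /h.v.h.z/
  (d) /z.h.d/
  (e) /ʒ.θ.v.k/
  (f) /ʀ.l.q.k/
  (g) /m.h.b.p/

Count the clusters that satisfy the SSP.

(a) /ʀ.ɾ.ð.z/: profile 6-6-3-3 — obeys.
(b) /j.h.ts/: profile 7-3-2 — obeys.
(c) /h.v.h.z/: profile 3-3-3-3 — obeys.
(d) /z.h.d/: profile 3-3-1 — obeys.
(e) /ʒ.θ.v.k/: profile 3-3-3-1 — obeys.
(f) /ʀ.l.q.k/: profile 6-5-1-1 — obeys.
(g) /m.h.b.p/: profile 4-3-1-1 — obeys.

7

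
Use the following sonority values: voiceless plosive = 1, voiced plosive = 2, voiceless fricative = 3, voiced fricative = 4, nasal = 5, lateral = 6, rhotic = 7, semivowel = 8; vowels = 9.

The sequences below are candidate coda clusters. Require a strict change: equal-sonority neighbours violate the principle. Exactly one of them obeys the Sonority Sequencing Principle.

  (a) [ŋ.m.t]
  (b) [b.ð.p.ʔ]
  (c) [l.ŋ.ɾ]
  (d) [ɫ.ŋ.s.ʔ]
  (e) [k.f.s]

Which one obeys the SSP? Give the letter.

d

(a) 5-5-1 → violates
(b) 2-4-1-1 → violates
(c) 6-5-7 → violates
(d) 6-5-3-1 → obeys
(e) 1-3-3 → violates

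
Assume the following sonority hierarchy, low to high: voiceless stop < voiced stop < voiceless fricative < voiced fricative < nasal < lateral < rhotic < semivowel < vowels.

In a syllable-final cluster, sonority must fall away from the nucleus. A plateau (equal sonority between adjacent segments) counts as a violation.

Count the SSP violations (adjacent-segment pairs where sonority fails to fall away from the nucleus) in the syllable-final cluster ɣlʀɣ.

/ɣ/: voiced fricative = 4.
/l/: lateral = 6.
/ʀ/: rhotic = 7.
/ɣ/: voiced fricative = 4.
/ɣ/→/l/: 4→6 (does not fall) — violation.
/l/→/ʀ/: 6→7 (does not fall) — violation.
/ʀ/→/ɣ/: 7→4 (falls) — ok.

2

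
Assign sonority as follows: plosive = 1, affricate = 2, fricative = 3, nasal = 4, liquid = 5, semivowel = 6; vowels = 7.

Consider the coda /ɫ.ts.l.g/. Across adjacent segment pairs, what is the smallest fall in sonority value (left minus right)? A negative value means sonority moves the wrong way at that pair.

/ɫ/ — liquid, sonority 5.
/ts/ — affricate, sonority 2.
/l/ — liquid, sonority 5.
/g/ — plosive, sonority 1.
/ɫ/→/ts/: change +3.
/ts/→/l/: change -3.
/l/→/g/: change +4.
Minimum = -3.

-3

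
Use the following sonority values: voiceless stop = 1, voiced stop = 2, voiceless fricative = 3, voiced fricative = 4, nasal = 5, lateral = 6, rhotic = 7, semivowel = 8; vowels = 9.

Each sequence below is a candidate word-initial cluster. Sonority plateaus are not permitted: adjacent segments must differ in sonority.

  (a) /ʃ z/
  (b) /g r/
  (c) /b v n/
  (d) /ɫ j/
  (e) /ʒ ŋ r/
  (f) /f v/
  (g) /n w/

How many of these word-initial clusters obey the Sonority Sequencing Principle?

(a) sonority 3-4: well-formed.
(b) sonority 2-7: well-formed.
(c) sonority 2-4-5: well-formed.
(d) sonority 6-8: well-formed.
(e) sonority 4-5-7: well-formed.
(f) sonority 3-4: well-formed.
(g) sonority 5-8: well-formed.

7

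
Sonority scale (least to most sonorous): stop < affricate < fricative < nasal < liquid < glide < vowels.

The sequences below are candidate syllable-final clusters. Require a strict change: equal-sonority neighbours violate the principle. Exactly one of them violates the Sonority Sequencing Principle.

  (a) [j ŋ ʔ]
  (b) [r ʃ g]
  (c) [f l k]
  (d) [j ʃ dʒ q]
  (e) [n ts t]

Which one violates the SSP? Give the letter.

c

(a) 6-4-1 → obeys
(b) 5-3-1 → obeys
(c) 3-5-1 → violates
(d) 6-3-2-1 → obeys
(e) 4-2-1 → obeys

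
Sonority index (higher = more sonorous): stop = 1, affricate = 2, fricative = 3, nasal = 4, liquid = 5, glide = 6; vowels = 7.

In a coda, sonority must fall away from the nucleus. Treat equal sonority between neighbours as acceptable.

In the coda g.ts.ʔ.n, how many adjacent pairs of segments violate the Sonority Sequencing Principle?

/g/: stop = 1.
/ts/: affricate = 2.
/ʔ/: stop = 1.
/n/: nasal = 4.
/g/→/ts/: 1→2 (does not fall) — violation.
/ts/→/ʔ/: 2→1 (falls) — ok.
/ʔ/→/n/: 1→4 (does not fall) — violation.

2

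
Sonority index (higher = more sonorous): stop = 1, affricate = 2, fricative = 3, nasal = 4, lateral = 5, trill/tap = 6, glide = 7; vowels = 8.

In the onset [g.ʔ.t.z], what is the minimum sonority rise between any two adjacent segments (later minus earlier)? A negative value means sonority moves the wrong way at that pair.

/g/ — stop, sonority 1.
/ʔ/ — stop, sonority 1.
/t/ — stop, sonority 1.
/z/ — fricative, sonority 3.
/g/→/ʔ/: change +0.
/ʔ/→/t/: change +0.
/t/→/z/: change +2.
Minimum = 0.

0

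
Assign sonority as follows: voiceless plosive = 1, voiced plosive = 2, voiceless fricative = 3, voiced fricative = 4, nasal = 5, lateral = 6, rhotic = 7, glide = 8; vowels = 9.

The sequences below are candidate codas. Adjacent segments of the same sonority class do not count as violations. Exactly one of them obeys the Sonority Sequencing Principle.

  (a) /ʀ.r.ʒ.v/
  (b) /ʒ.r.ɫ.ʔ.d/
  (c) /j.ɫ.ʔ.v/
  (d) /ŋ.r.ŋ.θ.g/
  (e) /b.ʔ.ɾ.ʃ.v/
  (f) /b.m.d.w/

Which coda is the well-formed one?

(a) sonority 7-7-4-4: well-formed.
(b) sonority 4-7-6-1-2: ill-formed.
(c) sonority 8-6-1-4: ill-formed.
(d) sonority 5-7-5-3-2: ill-formed.
(e) sonority 2-1-7-3-4: ill-formed.
(f) sonority 2-5-2-8: ill-formed.

a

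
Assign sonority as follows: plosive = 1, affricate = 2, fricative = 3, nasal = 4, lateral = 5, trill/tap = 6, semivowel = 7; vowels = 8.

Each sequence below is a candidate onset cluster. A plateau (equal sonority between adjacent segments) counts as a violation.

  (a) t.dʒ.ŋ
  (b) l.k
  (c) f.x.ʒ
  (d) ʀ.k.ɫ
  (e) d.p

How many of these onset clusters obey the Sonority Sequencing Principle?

(a) sonority 1-2-4: well-formed.
(b) sonority 5-1: ill-formed.
(c) sonority 3-3-3: ill-formed.
(d) sonority 6-1-5: ill-formed.
(e) sonority 1-1: ill-formed.

1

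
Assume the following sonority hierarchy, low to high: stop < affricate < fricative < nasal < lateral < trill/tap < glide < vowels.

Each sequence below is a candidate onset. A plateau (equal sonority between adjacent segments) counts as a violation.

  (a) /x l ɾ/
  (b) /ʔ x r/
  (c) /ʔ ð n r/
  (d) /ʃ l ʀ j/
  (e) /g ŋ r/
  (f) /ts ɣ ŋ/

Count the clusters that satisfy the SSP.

(a) /x l ɾ/: profile 3-5-6 — obeys.
(b) /ʔ x r/: profile 1-3-6 — obeys.
(c) /ʔ ð n r/: profile 1-3-4-6 — obeys.
(d) /ʃ l ʀ j/: profile 3-5-6-7 — obeys.
(e) /g ŋ r/: profile 1-4-6 — obeys.
(f) /ts ɣ ŋ/: profile 2-3-4 — obeys.

6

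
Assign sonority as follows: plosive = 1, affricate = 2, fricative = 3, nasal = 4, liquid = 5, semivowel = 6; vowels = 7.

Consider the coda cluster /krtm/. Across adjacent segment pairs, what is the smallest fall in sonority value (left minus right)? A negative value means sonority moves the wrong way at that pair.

-4

/k/ — plosive, sonority 1.
/r/ — liquid, sonority 5.
/t/ — plosive, sonority 1.
/m/ — nasal, sonority 4.
/k/→/r/: change -4.
/r/→/t/: change +4.
/t/→/m/: change -3.
Minimum = -4.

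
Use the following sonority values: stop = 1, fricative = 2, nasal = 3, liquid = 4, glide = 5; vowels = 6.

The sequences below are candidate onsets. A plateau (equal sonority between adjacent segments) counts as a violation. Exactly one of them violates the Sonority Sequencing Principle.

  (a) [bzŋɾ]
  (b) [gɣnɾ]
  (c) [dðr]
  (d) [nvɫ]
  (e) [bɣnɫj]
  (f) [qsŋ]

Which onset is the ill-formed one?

(a) 1-2-3-4 → obeys
(b) 1-2-3-4 → obeys
(c) 1-2-4 → obeys
(d) 3-2-4 → violates
(e) 1-2-3-4-5 → obeys
(f) 1-2-3 → obeys

d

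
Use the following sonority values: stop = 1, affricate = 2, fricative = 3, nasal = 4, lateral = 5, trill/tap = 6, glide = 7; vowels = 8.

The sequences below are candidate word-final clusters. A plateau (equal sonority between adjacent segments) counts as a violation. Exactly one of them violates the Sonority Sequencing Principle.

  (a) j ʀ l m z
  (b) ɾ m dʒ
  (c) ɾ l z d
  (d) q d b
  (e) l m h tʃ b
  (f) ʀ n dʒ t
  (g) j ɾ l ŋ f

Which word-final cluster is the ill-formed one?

d

(a) sonority 7-6-5-4-3: well-formed.
(b) sonority 6-4-2: well-formed.
(c) sonority 6-5-3-1: well-formed.
(d) sonority 1-1-1: ill-formed.
(e) sonority 5-4-3-2-1: well-formed.
(f) sonority 6-4-2-1: well-formed.
(g) sonority 7-6-5-4-3: well-formed.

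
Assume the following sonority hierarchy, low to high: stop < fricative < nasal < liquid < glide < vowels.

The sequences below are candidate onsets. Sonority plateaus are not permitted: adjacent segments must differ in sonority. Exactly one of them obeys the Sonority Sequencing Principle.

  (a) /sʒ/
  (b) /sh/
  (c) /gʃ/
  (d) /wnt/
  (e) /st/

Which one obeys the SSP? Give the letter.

c

(a) 2-2 → violates
(b) 2-2 → violates
(c) 1-2 → obeys
(d) 5-3-1 → violates
(e) 2-1 → violates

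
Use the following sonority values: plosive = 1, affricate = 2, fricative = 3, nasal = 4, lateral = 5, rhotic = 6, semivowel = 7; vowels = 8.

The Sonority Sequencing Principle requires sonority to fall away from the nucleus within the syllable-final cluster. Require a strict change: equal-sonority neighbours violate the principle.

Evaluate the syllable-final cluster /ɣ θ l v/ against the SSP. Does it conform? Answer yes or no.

no

/ɣ/ is a fricative (sonority 3).
/θ/ is a fricative (sonority 3).
/l/ is a lateral (sonority 5).
/v/ is a fricative (sonority 3).
The profile is 3-3-5-3. Between /ɣ/ (3) and /θ/ (3) sonority does not fall, so the cluster violates the SSP.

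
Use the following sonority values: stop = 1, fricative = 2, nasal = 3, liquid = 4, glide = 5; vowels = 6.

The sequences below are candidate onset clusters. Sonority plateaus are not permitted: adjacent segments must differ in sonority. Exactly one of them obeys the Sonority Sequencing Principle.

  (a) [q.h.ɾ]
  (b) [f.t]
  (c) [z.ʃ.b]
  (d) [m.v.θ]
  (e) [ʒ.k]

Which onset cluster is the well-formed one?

a

(a) 1-2-4 → obeys
(b) 2-1 → violates
(c) 2-2-1 → violates
(d) 3-2-2 → violates
(e) 2-1 → violates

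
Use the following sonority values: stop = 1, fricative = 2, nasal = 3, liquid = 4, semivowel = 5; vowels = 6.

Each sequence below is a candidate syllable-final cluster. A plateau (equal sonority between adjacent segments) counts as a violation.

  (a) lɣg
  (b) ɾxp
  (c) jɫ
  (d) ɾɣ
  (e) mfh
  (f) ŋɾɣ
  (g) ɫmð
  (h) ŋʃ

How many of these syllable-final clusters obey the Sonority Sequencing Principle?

(a) 4-2-1 → obeys
(b) 4-2-1 → obeys
(c) 5-4 → obeys
(d) 4-2 → obeys
(e) 3-2-2 → violates
(f) 3-4-2 → violates
(g) 4-3-2 → obeys
(h) 3-2 → obeys

6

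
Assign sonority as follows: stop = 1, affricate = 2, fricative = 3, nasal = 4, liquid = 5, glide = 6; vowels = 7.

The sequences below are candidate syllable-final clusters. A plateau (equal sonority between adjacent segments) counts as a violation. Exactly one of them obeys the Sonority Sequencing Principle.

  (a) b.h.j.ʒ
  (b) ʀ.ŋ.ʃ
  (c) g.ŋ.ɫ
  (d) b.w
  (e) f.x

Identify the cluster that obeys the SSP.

b

(a) b.h.j.ʒ: profile 1-3-6-3 — violates.
(b) ʀ.ŋ.ʃ: profile 5-4-3 — obeys.
(c) g.ŋ.ɫ: profile 1-4-5 — violates.
(d) b.w: profile 1-6 — violates.
(e) f.x: profile 3-3 — violates.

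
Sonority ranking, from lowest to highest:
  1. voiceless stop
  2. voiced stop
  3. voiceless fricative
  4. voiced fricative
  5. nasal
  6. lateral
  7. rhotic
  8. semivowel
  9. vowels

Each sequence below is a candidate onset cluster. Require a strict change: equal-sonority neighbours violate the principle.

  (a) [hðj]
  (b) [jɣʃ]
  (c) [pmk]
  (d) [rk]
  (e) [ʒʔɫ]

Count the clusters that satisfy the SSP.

1

(a) 3-4-8 → obeys
(b) 8-4-3 → violates
(c) 1-5-1 → violates
(d) 7-1 → violates
(e) 4-1-6 → violates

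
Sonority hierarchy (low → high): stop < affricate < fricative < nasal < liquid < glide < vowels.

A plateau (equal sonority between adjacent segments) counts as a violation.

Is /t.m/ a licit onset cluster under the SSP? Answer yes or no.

/t/: stop = 1.
/m/: nasal = 4.
The profile 1-4 strictly rises, so the onset cluster satisfies the SSP.

yes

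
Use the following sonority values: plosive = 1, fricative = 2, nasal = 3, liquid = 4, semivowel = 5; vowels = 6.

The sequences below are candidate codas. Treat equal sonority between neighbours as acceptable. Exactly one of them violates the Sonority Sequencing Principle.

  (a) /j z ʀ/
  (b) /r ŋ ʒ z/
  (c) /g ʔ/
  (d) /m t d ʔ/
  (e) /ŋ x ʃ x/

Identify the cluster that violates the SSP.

(a) 5-2-4 → violates
(b) 4-3-2-2 → obeys
(c) 1-1 → obeys
(d) 3-1-1-1 → obeys
(e) 3-2-2-2 → obeys

a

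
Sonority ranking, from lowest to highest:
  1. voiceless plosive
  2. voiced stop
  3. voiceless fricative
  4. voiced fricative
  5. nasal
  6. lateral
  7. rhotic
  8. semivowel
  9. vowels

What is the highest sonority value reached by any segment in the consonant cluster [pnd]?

5

/p/ is a voiceless plosive (sonority 1).
/n/ is a nasal (sonority 5).
/d/ is a voiced stop (sonority 2).
The maximum is 5.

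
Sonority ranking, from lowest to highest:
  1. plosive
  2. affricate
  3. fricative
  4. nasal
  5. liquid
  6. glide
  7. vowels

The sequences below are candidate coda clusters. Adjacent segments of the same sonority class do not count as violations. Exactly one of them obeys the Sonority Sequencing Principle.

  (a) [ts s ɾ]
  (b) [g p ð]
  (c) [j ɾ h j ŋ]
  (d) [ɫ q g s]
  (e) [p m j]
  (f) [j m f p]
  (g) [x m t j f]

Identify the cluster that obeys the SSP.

f

(a) sonority 2-3-5: ill-formed.
(b) sonority 1-1-3: ill-formed.
(c) sonority 6-5-3-6-4: ill-formed.
(d) sonority 5-1-1-3: ill-formed.
(e) sonority 1-4-6: ill-formed.
(f) sonority 6-4-3-1: well-formed.
(g) sonority 3-4-1-6-3: ill-formed.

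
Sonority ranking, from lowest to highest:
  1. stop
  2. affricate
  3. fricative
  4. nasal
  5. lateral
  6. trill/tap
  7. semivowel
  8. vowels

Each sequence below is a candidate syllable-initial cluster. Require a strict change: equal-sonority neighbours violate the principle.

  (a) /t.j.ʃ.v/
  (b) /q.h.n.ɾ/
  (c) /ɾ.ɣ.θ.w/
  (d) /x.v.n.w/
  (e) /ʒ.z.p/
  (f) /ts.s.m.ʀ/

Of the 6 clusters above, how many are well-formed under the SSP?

2

(a) /t.j.ʃ.v/: profile 1-7-3-3 — violates.
(b) /q.h.n.ɾ/: profile 1-3-4-6 — obeys.
(c) /ɾ.ɣ.θ.w/: profile 6-3-3-7 — violates.
(d) /x.v.n.w/: profile 3-3-4-7 — violates.
(e) /ʒ.z.p/: profile 3-3-1 — violates.
(f) /ts.s.m.ʀ/: profile 2-3-4-6 — obeys.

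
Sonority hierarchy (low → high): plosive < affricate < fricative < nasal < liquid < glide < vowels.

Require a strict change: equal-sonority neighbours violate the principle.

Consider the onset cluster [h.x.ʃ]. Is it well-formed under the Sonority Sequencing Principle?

no

/h/ — fricative, sonority 3.
/x/ — fricative, sonority 3.
/ʃ/ — fricative, sonority 3.
The profile is 3-3-3. Between /h/ (3) and /x/ (3) sonority does not rise, so the cluster violates the SSP.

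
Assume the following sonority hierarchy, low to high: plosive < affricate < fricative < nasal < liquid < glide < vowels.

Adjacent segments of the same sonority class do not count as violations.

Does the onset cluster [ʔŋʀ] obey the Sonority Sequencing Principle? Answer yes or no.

yes

/ʔ/ — plosive, sonority 1.
/ŋ/ — nasal, sonority 4.
/ʀ/ — liquid, sonority 5.
The profile 1-4-5 strictly rises, so the onset cluster satisfies the SSP.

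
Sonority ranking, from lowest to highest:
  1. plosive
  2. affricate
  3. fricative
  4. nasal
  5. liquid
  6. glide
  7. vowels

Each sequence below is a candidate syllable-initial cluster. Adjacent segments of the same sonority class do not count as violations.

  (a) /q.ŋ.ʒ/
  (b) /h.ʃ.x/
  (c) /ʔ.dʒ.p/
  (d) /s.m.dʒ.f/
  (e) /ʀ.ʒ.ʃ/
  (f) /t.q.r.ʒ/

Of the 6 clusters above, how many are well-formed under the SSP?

(a) sonority 1-4-3: ill-formed.
(b) sonority 3-3-3: well-formed.
(c) sonority 1-2-1: ill-formed.
(d) sonority 3-4-2-3: ill-formed.
(e) sonority 5-3-3: ill-formed.
(f) sonority 1-1-5-3: ill-formed.

1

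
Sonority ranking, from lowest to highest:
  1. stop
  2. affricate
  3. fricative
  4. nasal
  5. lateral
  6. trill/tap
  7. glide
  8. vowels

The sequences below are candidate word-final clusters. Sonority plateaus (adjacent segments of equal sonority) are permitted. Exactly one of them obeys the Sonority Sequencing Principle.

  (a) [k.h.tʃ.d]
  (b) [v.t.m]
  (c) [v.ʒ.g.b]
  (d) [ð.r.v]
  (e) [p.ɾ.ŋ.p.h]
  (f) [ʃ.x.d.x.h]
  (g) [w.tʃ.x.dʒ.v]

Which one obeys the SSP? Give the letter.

(a) sonority 1-3-2-1: ill-formed.
(b) sonority 3-1-4: ill-formed.
(c) sonority 3-3-1-1: well-formed.
(d) sonority 3-6-3: ill-formed.
(e) sonority 1-6-4-1-3: ill-formed.
(f) sonority 3-3-1-3-3: ill-formed.
(g) sonority 7-2-3-2-3: ill-formed.

c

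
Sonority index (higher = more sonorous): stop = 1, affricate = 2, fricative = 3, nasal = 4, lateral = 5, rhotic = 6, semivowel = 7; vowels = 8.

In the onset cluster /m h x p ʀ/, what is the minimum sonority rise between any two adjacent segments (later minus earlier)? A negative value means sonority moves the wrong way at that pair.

/m/ is a nasal (sonority 4).
/h/ is a fricative (sonority 3).
/x/ is a fricative (sonority 3).
/p/ is a stop (sonority 1).
/ʀ/ is a rhotic (sonority 6).
/m/→/h/: change -1.
/h/→/x/: change +0.
/x/→/p/: change -2.
/p/→/ʀ/: change +5.
Minimum = -2.

-2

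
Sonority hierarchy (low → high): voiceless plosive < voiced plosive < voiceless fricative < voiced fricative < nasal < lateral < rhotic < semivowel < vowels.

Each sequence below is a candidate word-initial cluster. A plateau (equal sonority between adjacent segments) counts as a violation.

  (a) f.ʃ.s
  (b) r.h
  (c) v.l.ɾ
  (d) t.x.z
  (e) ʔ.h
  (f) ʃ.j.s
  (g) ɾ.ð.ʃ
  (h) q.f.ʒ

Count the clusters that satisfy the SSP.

(a) 3-3-3 → violates
(b) 7-3 → violates
(c) 4-6-7 → obeys
(d) 1-3-4 → obeys
(e) 1-3 → obeys
(f) 3-8-3 → violates
(g) 7-4-3 → violates
(h) 1-3-4 → obeys

4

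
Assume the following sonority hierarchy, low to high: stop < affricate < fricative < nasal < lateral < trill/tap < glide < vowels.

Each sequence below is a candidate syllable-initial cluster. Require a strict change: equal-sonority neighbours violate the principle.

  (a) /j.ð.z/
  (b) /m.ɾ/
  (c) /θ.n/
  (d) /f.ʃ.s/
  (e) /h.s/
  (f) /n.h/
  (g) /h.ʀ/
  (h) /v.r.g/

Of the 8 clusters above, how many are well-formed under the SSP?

(a) /j.ð.z/: profile 7-3-3 — violates.
(b) /m.ɾ/: profile 4-6 — obeys.
(c) /θ.n/: profile 3-4 — obeys.
(d) /f.ʃ.s/: profile 3-3-3 — violates.
(e) /h.s/: profile 3-3 — violates.
(f) /n.h/: profile 4-3 — violates.
(g) /h.ʀ/: profile 3-6 — obeys.
(h) /v.r.g/: profile 3-6-1 — violates.

3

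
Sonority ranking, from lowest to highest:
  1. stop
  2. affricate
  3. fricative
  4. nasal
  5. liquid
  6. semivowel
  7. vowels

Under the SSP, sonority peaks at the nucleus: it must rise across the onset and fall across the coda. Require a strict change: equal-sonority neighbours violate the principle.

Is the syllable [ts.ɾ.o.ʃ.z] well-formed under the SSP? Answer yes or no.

no

Onset: /ts/ is an affricate (sonority 2), /ɾ/ is a liquid (sonority 5); then the nucleus /o/ (sonority 7).
Onset profile 2-5-7 — rises to the nucleus.
Coda: /ʃ/ is a fricative (sonority 3), /z/ is a fricative (sonority 3).
Coda profile 7-3-3 — does not strictly fall throughout.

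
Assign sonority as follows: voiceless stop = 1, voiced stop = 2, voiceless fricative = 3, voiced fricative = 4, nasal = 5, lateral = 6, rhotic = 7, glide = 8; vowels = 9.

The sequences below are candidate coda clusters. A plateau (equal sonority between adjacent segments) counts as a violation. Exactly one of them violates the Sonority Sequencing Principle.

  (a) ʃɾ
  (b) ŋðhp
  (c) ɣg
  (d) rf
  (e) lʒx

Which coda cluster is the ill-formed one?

a

(a) sonority 3-7: ill-formed.
(b) sonority 5-4-3-1: well-formed.
(c) sonority 4-2: well-formed.
(d) sonority 7-3: well-formed.
(e) sonority 6-4-3: well-formed.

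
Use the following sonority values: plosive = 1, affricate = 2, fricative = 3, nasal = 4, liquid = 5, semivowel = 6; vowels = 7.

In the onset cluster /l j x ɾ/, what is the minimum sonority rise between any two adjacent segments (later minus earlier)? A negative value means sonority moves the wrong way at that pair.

/l/ is a liquid (sonority 5).
/j/ is a semivowel (sonority 6).
/x/ is a fricative (sonority 3).
/ɾ/ is a liquid (sonority 5).
/l/→/j/: change +1.
/j/→/x/: change -3.
/x/→/ɾ/: change +2.
Minimum = -3.

-3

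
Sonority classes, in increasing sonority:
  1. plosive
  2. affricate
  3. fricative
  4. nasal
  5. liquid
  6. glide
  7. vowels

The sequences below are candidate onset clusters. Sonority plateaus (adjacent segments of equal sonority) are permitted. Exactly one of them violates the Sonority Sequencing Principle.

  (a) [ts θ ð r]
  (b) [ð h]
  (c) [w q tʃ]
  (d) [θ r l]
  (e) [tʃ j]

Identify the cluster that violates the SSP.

c

(a) [ts θ ð r]: profile 2-3-3-5 — obeys.
(b) [ð h]: profile 3-3 — obeys.
(c) [w q tʃ]: profile 6-1-2 — violates.
(d) [θ r l]: profile 3-5-5 — obeys.
(e) [tʃ j]: profile 2-6 — obeys.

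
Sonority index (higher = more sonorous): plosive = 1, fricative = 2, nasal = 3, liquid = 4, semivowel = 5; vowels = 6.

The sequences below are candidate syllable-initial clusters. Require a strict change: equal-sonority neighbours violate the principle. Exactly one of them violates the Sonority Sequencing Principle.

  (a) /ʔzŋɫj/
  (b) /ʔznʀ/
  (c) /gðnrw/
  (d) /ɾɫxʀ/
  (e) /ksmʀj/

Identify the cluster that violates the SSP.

(a) sonority 1-2-3-4-5: well-formed.
(b) sonority 1-2-3-4: well-formed.
(c) sonority 1-2-3-4-5: well-formed.
(d) sonority 4-4-2-4: ill-formed.
(e) sonority 1-2-3-4-5: well-formed.

d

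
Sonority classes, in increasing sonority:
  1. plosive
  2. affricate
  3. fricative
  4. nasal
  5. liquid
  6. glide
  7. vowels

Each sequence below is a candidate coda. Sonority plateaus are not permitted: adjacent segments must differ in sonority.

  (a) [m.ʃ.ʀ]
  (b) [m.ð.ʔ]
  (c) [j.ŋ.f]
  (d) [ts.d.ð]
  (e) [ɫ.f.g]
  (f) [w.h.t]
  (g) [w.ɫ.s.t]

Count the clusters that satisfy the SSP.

5

(a) [m.ʃ.ʀ]: profile 4-3-5 — violates.
(b) [m.ð.ʔ]: profile 4-3-1 — obeys.
(c) [j.ŋ.f]: profile 6-4-3 — obeys.
(d) [ts.d.ð]: profile 2-1-3 — violates.
(e) [ɫ.f.g]: profile 5-3-1 — obeys.
(f) [w.h.t]: profile 6-3-1 — obeys.
(g) [w.ɫ.s.t]: profile 6-5-3-1 — obeys.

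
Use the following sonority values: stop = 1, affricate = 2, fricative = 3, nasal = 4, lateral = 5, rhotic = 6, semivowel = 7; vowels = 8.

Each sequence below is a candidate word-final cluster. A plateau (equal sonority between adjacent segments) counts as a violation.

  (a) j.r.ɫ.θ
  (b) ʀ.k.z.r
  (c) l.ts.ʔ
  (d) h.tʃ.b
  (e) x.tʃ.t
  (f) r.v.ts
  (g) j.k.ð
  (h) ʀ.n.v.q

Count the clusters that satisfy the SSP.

(a) j.r.ɫ.θ: profile 7-6-5-3 — obeys.
(b) ʀ.k.z.r: profile 6-1-3-6 — violates.
(c) l.ts.ʔ: profile 5-2-1 — obeys.
(d) h.tʃ.b: profile 3-2-1 — obeys.
(e) x.tʃ.t: profile 3-2-1 — obeys.
(f) r.v.ts: profile 6-3-2 — obeys.
(g) j.k.ð: profile 7-1-3 — violates.
(h) ʀ.n.v.q: profile 6-4-3-1 — obeys.

6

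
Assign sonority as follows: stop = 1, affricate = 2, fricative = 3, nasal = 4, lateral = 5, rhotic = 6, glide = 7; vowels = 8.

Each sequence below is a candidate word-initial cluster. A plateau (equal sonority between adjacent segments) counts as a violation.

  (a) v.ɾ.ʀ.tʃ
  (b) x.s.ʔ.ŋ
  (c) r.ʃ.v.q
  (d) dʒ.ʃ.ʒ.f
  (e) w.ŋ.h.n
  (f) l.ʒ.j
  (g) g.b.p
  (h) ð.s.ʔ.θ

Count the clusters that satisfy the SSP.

(a) v.ɾ.ʀ.tʃ: profile 3-6-6-2 — violates.
(b) x.s.ʔ.ŋ: profile 3-3-1-4 — violates.
(c) r.ʃ.v.q: profile 6-3-3-1 — violates.
(d) dʒ.ʃ.ʒ.f: profile 2-3-3-3 — violates.
(e) w.ŋ.h.n: profile 7-4-3-4 — violates.
(f) l.ʒ.j: profile 5-3-7 — violates.
(g) g.b.p: profile 1-1-1 — violates.
(h) ð.s.ʔ.θ: profile 3-3-1-3 — violates.

0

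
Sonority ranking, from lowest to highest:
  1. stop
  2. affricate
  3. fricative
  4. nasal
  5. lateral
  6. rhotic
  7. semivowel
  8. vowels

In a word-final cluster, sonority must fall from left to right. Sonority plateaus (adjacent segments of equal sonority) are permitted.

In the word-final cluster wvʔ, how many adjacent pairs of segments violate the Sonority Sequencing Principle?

0

/w/ — semivowel, sonority 7.
/v/ — fricative, sonority 3.
/ʔ/ — stop, sonority 1.
/w/→/v/: 7→3 (falls) — ok.
/v/→/ʔ/: 3→1 (falls) — ok.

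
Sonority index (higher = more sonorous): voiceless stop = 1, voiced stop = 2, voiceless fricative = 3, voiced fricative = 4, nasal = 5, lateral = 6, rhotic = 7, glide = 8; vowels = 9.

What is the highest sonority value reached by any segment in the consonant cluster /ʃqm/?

/ʃ/ is a voiceless fricative (sonority 3).
/q/ is a voiceless stop (sonority 1).
/m/ is a nasal (sonority 5).
The maximum is 5.

5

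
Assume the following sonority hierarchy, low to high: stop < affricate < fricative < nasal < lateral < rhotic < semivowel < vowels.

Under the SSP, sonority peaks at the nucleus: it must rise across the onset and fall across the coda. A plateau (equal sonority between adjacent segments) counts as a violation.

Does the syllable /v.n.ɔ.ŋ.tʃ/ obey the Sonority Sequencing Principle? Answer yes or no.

Onset: /v/ is a fricative (sonority 3), /n/ is a nasal (sonority 4); then the nucleus /ɔ/ (sonority 8).
Onset profile 3-4-8 — rises to the nucleus.
Coda: /ŋ/ is a nasal (sonority 4), /tʃ/ is an affricate (sonority 2).
Coda profile 8-4-2 — falls from the nucleus.

yes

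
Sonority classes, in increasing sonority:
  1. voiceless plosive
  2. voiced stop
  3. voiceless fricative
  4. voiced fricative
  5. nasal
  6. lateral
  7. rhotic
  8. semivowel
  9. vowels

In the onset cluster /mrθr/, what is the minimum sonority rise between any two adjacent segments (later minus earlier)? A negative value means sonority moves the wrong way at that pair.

-4

/m/ — nasal, sonority 5.
/r/ — rhotic, sonority 7.
/θ/ — voiceless fricative, sonority 3.
/r/ — rhotic, sonority 7.
/m/→/r/: change +2.
/r/→/θ/: change -4.
/θ/→/r/: change +4.
Minimum = -4.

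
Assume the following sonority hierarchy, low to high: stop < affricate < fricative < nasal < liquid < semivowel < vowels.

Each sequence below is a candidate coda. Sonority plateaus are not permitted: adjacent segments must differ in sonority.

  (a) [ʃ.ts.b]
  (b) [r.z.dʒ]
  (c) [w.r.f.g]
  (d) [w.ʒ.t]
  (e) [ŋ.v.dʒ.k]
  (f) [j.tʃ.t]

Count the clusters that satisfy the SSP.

(a) sonority 3-2-1: well-formed.
(b) sonority 5-3-2: well-formed.
(c) sonority 6-5-3-1: well-formed.
(d) sonority 6-3-1: well-formed.
(e) sonority 4-3-2-1: well-formed.
(f) sonority 6-2-1: well-formed.

6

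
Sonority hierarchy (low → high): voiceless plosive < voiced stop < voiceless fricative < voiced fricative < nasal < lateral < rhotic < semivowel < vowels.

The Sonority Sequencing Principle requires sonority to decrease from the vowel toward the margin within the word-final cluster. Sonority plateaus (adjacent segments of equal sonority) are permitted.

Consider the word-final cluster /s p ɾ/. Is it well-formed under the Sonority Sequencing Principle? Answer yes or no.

no

/s/ is a voiceless fricative (sonority 3).
/p/ is a voiceless plosive (sonority 1).
/ɾ/ is a rhotic (sonority 7).
The profile is 3-1-7. Between /p/ (1) and /ɾ/ (7) sonority does not fall, so the cluster violates the SSP.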